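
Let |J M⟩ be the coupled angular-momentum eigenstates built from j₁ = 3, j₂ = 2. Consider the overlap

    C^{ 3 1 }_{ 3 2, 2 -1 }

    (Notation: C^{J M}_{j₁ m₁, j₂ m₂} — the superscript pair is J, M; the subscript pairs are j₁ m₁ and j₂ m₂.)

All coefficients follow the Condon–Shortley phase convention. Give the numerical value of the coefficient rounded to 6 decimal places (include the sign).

√[7·2!4!2!/9! · 5!1!1!3!4!2!] = √(64)
  +(−1)^0/∏(0,2,1,1,3,1)! = 1/12  (running 1/12)
  +(−1)^1/∏(1,1,0,0,4,2)! = -1/48  (running 1/16)
⟨..|..⟩ = √(64)·(1/16) = +0.500000

+0.500000  (= +√(1/4))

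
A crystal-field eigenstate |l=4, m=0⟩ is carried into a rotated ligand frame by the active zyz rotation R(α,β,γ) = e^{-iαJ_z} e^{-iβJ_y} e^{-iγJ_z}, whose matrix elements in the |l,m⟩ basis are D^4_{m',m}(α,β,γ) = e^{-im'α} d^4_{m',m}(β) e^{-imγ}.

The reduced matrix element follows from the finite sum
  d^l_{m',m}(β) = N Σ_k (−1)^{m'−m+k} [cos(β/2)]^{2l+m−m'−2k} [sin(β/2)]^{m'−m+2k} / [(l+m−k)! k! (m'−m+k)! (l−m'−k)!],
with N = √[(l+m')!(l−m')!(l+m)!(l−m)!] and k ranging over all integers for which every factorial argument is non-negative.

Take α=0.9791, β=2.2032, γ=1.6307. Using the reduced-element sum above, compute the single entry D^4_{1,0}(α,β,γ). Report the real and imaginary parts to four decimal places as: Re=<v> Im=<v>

Split into d^4_{1,0}(β=2.2032) × two z-phases.
With c≡cos(β/2)=0.452170 and s≡sin(β/2)=0.891932, N=[120·6·24·24]^{1/2}=643.987578
k: max(0,(0)−(1))=0 … min(4+(0),4−(1))=3
  k=0: (−1)^1·643.9876/(144)·0.4522^7·0.8919^1 = -0.015415
  k=1: (−1)^2·643.9876/(24)·0.4522^5·0.8919^3 = +0.359889
  k=2: (−1)^3·643.9876/(24)·0.4522^3·0.8919^5 = -1.400326
  k=3: (−1)^4·643.9876/(144)·0.4522^1·0.8919^7 = +0.908110
d^4_{1,0}(2.2032) = -0.015415 +0.359889 -1.400326 +0.908110 = -0.147742
Phases: e^{-i·(1)·0.9791}=+0.557770-0.829996i, e^{-i·(0)·1.6307}=+1.000000+0.000000i ⇒ D=-0.082406+0.122625i

Re=-0.0824 Im=0.1226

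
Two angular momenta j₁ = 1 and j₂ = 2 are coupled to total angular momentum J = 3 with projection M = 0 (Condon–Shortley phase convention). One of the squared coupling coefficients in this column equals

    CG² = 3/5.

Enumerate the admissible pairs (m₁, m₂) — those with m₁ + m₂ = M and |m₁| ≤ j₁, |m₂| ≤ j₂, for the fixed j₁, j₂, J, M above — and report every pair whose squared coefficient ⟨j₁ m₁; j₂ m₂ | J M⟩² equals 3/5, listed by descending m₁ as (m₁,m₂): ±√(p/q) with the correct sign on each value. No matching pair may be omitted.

(0,0): +√(3/5)

Admissible pairs with m₁+m₂ = M = 0: (-1,1), (0,0), (1,-1)
  (m₁,m₂)=(1,-1): CG² = 1/5, CG = +√(1/5)
  (m₁,m₂)=(0,0): CG² = 3/5, CG = +√(3/5)   ← matches the target
  (m₁,m₂)=(-1,1): CG² = 1/5, CG = +√(1/5)
Pairs with CG² = 3/5: (0,0): +√(3/5)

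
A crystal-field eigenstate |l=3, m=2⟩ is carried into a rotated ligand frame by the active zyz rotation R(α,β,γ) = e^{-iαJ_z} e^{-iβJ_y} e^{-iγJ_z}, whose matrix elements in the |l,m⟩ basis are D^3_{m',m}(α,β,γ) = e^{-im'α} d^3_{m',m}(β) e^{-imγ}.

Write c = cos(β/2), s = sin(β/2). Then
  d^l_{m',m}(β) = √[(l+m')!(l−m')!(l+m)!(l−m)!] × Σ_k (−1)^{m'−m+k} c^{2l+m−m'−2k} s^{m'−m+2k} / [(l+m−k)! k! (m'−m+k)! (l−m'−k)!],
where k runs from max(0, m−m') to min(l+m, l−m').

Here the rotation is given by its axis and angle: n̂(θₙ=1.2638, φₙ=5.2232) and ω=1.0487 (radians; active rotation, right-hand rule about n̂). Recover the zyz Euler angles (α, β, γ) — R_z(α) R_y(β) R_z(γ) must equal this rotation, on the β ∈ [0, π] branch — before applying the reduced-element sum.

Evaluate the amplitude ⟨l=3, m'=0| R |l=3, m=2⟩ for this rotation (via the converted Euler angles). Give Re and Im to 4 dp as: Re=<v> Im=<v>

Re=0.4093 Im=0.3280

Axis–angle → zyz. n̂ = (sinθₙcosφₙ, sinθₙsinφₙ, cosθₙ) = (+0.466027, -0.831562, +0.302197), ω = 1.0487.
R = I cosω + sinω [n̂]ₓ + (1−cosω) n̂n̂ᵀ gives
  R = [+0.607572, -0.456207, -0.650179; +0.067667, +0.845346, -0.529916; +0.791377, +0.277966, +0.544479]
β = atan2(√(R₁₃²+R₂₃²), R₃₃) = 0.995029; α = atan2(R₂₃, R₁₃) mod 2π = 3.825432; γ = atan2(R₃₂, −R₃₁) mod 2π = 2.803810
D^3_{0,2}(3.8254,0.9950,2.8038) = e^{-i·0·3.8254}·d^3_{0,2}(0.9950)·e^{-i·2·2.8038}. Compute d first:
c=cos(0.995029/2)=0.878771, s=sin(0.995029/2)=0.477243; N=√[6·6·120·1]=65.726707
k: max(0,(2)−(0))=2 … min(3+(2),3−(0))=3
  k=2: (−1)^0·65.7267/(12)·0.8788^4·0.4772^2 = +0.743949
  k=3: (−1)^1·65.7267/(12)·0.8788^2·0.4772^4 = -0.219417
d^3_{0,2}(0.9950) = +0.743949 -0.219417 = +0.524532
Attach z-rotation phases: D = e^{-i(0)(3.8254)}·(+0.524532)·e^{-i(2)(2.8038)} = +0.409321+0.328010i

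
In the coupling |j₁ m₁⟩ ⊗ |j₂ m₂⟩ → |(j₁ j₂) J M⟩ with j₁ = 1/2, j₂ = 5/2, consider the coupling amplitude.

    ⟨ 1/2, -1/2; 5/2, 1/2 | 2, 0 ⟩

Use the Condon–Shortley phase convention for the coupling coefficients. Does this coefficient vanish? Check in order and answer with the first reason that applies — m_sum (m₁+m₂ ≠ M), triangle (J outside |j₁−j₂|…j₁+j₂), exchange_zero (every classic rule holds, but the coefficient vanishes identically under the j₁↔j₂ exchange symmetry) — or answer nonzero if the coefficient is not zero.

m-sum: m₁+m₂ = -1/2+1/2 = 0, M = 0  ✓
triangle: |j₁−j₂| = 2 ≤ J = 2 ≤ j₁+j₂ = 3  ✓
exchange: j₁≠j₂ or m₁≠m₂ — the exchange symmetry imposes no constraint here
value check: CG = −√(1/2) = -0.707107 ≠ 0

nonzero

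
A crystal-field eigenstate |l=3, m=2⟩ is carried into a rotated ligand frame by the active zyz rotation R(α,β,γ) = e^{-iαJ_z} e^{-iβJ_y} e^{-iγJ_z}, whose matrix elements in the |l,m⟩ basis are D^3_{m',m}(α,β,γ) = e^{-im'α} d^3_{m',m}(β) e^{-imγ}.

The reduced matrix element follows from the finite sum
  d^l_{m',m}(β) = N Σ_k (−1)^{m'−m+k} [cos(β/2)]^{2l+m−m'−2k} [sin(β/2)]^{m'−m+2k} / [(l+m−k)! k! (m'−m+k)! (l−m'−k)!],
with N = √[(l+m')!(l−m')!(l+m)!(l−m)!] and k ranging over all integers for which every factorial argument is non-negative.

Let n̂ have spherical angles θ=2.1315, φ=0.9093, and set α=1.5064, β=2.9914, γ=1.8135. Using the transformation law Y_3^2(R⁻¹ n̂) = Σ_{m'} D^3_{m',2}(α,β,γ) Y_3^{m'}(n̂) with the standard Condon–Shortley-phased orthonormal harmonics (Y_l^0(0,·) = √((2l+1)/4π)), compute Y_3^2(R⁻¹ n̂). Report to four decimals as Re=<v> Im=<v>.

Need the full column D^3_{m',2} for m'=−3..3 at α=1.5064, β=2.9914, γ=1.8135.
cos(β/2)=0.075026, sin(β/2)=0.997182
d^3_{-3,2}: single k=5 term ⇒ +0.181200;  D = +0.113739+0.141056i
d^3_{-2,2}: k∈[4..5] ⇒ +0.027828 -0.983208 = -0.955380;  D = -0.780770+0.550590i
d^3_{-1,2}: k∈[3..4] ⇒ +0.002648 -0.233928 = -0.231279;  D = +0.120848+0.197195i
d^3_{0,2}: k∈[2..3] ⇒ +0.000173 -0.030484 = -0.030312;  D = +0.026810-0.014143i
d^3_{1,2}: k∈[1..2] ⇒ +0.000007 -0.002648 = -0.002641;  D = -0.001079-0.002410i
d^3_{2,2}: k∈[0..1] ⇒ +0.000000 -0.000158 = -0.000157;  D = -0.000147+0.000055i
d^3_{3,2}: single k=0 term ⇒ -0.000006;  D = +0.000002+0.000006i
Y_3^{m'}(θ=2.1315,φ=0.9093) and Σ D·Y over m':
  (+0.1137+0.1411i)·(-0.2320-0.1019i)  (-0.7808+0.5506i)·(+0.0956+0.3779i)  (+0.1208+0.1972i)·(+0.0696-0.0894i)  (+0.0268-0.0141i)·(+0.3147+0.0000i)  (-0.0011-0.0024i)·(-0.0696-0.0894i)  (-0.0001+0.0001i)·(+0.0956-0.3779i)  (+0.0000+0.0000i)·(+0.2320-0.1019i)
Y_3^2(R⁻¹ n̂) = -0.260376-0.287918i

Re=-0.2604 Im=-0.2879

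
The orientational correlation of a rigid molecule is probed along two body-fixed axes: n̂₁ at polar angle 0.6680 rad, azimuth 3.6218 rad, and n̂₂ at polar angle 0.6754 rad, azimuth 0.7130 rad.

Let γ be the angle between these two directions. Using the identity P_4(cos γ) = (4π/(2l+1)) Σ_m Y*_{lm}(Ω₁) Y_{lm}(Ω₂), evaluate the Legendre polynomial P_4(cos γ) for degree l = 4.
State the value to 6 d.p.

0.179884

Addition theorem: P_4(cos γ) = (4π/9) Σ_m Y*_{lm}(Ω₁) Y_{lm}(Ω₂), m = −4…4:
  m=-4: (-0.022340, 0.061194) × (-0.064800, -0.019308) = (0.002629, -0.003534)  (running Σ = (0.002629, -0.003534))
  m=-3: (-0.030314, -0.231555) × (-0.128468, -0.201222) = (-0.042700, 0.035847)  (running Σ = (-0.040070, 0.032313))
  m=-2: (0.243820, 0.348570) × (0.061580, -0.422310) = (0.162219, -0.081503)  (running Σ = (0.122149, -0.049190))
  m=-1: (-0.268153, -0.139674) × (0.220671, -0.190827) = (-0.085827, 0.020349)  (running Σ = (0.036322, -0.028841))
  m=0: (-0.232179, -0.000000) × (-0.242010, 0.000000) = (0.056189, 0.000000)  (running Σ = (0.092511, -0.028841))
  m=1: (0.268153, -0.139674) × (-0.220671, -0.190827) = (-0.085827, -0.020349)  (running Σ = (0.006684, -0.049190))
  m=2: (0.243820, -0.348570) × (0.061580, 0.422310) = (0.162219, 0.081503)  (running Σ = (0.168903, 0.032313))
  m=3: (0.030314, -0.231555) × (0.128468, -0.201222) = (-0.042700, -0.035847)  (running Σ = (0.126203, -0.003534))
  m=4: (-0.022340, -0.061194) × (-0.064800, 0.019308) = (0.002629, 0.003534)  (running Σ = (0.128833, 0.000000))
Σ over m = (0.128833, 0.000000); ×(4π/9) → (0.179884, 0.000000). Real part: 0.179884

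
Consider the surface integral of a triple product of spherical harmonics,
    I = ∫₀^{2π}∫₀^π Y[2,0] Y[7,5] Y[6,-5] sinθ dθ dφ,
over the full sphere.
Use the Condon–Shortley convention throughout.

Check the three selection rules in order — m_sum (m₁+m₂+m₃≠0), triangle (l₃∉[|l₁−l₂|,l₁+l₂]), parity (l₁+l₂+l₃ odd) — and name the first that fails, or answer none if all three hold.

parity

azimuthal sum: 0 + 5 − 5 = 0  ✓
5 ≤ 6 ≤ 9 (triangle on l)  ✓
L = 2 + 7 + 6 = 15 (odd)  ✗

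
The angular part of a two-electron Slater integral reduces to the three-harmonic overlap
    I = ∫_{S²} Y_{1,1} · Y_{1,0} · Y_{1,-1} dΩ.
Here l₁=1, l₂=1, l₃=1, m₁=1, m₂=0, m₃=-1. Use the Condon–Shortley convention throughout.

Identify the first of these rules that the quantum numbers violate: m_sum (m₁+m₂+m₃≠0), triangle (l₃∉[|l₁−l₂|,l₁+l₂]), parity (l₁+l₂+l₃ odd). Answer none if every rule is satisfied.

parity

m₁+m₂+m₃ = 1 + 0 − 1 = 0  ✓
triangle: |1−1|=0 ≤ l₃=1 ≤ 1+1=2  ✓
parity: l₁+l₂+l₃ = 3 is odd  ✗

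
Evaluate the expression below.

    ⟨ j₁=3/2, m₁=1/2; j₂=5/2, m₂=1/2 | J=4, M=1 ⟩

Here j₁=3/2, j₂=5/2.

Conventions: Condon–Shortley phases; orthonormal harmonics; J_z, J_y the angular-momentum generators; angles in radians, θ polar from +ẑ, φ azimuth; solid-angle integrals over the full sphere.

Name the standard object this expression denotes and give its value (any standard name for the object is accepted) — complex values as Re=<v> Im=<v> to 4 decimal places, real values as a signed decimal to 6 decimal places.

This is a Clebsch–Gordan (vector-coupling) coefficient.
triangle: 0!·3!·5!/9! = 720/362880
(j±m)!: 2!·1!·3!·2!·5!·3! = 17280
prefactor² = (2J+1)·Δ·N² = 2160/7
  k=0: +1/(0!·0!·1!·3!·2!·2!) = 1/24
Σ = 1/24  ⇒  CG² = 2160/7·(1/24)² = 15/28
CG = +√(15/28) = +0.731925

Clebsch–Gordan coefficient, +√(15/28) ≈ +0.731925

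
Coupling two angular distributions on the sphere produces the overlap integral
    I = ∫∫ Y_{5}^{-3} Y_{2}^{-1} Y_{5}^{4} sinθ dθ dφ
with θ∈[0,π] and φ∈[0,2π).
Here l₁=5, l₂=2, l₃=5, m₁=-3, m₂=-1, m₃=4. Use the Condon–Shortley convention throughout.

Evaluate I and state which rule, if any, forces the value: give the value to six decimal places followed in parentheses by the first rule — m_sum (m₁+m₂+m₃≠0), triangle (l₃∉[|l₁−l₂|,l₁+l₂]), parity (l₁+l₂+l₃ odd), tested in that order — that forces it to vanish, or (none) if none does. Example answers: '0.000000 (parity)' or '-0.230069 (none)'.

0.196098 (none)

m-sum 0 ✓  L=12 even ✓  3≤5≤7 ✓
Π(2lᵢ+1) = 11×5×11 = 605
triangle coeff Δ(5,2,5) = 1/38610
Σ_t [0,2]: t=0:+1/2880 t=1:−1/576 t=2:+1/2880 = -1/960
(3j)²=10/429 [(5 2 5; 0 0 0)], sign=+1
Σ_t [0,1]: t=0:+1/80640 t=1:−1/10080 = -1/11520
(3j)²=49/1430 [(5 2 5; -3 -1 4)], sign=+1
⇒ 4πI² = 245/507
I = (+1)√(245/507/(4π)) = 0.19609844
No selection rule forces the value: the integral is nonzero (none).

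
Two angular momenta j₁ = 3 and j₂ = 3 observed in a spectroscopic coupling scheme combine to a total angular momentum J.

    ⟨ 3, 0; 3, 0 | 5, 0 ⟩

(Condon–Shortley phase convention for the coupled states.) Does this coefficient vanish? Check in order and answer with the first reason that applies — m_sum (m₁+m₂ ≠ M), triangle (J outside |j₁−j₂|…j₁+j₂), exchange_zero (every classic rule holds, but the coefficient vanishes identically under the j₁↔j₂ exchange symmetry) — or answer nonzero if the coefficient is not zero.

m-sum: m₁+m₂ = 0+0 = 0, M = 0  ✓
triangle: |j₁−j₂| = 0 ≤ J = 5 ≤ j₁+j₂ = 6  ✓
exchange: j₁=j₂ and m₁=m₂, and (−1)^(j₁+j₂−J) = (−1)^1 = −1 forces ⟨j₁m₁;j₂m₂|JM⟩ = −⟨j₂m₂;j₁m₁|JM⟩ = −⟨j₁m₁;j₂m₂|JM⟩ ⇒ the coefficient vanishes identically
Racah sum check: Σ_k collapses to 0 ⇒ CG = 0

exchange_zero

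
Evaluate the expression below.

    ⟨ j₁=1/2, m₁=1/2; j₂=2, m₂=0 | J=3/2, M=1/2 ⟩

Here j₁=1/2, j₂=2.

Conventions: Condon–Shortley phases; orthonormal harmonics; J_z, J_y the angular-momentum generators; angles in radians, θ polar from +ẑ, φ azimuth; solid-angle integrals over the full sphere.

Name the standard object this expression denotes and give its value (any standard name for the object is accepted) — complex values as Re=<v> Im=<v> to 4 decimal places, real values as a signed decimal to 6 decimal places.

This is a Clebsch–Gordan (vector-coupling) coefficient.
√[4·1!0!3!/5! · 1!0!2!2!2!1!] = √(8/5)
  +(−1)^0/∏(0,1,0,2,0,1)! = 1/2  (running 1/2)
⟨..|..⟩ = √(8/5)·(1/2) = +0.632456

Clebsch–Gordan coefficient, +√(2/5) ≈ +0.632456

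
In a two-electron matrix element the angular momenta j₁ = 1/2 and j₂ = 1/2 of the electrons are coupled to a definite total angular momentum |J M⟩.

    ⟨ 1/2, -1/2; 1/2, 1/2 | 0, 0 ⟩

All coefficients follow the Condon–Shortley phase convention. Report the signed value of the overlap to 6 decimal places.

j₁+j₂−J=1  J+j₁−j₂=0  J−j₁+j₂=0  j₁+j₂+J+1=2
(j₁±m₁, j₂±m₂, J±M) = (0,1,1,0,0,0)
P² = 1/2
sum k=1..1:
  [1] −1/1 = -1
S = -1
C² = P²·S² = 1/2 ; C = -0.707107

-0.707107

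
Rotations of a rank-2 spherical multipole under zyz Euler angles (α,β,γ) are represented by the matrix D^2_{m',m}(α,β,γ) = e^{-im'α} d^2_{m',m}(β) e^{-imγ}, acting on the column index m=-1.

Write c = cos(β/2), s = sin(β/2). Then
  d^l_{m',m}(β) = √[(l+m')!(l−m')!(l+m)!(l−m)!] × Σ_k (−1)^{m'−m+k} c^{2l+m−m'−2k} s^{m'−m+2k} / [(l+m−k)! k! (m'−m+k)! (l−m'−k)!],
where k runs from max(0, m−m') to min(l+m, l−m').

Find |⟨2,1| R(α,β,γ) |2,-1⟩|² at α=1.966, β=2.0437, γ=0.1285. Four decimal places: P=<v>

P=0.0042

D^2_{1,-1}(1.9660,2.0437,0.1285) = e^{-i·1·1.9660}·d^2_{1,-1}(2.0437)·e^{-i·-1·0.1285}. Compute d first:
Half-angle: c=0.521789, s=0.853075. N=√(6·1·1·6)=6.000000
The bounds max(0,m−m')=0 and min(l+m,l−m')=1 give 2 terms
  k=0: (−1)^2·6.0000/(2)·0.5218^2·0.8531^2 = +0.594408
  k=1: (−1)^3·6.0000/(6)·0.5218^0·0.8531^4 = -0.529601
d^2_{1,-1}(2.0437) = +0.594408 -0.529601 = +0.064808
|D^2_{1,-1}|² = |d^2_{1,-1}(β)|² = (+0.064808)² = 0.004200 (the z-rotation phases have unit modulus)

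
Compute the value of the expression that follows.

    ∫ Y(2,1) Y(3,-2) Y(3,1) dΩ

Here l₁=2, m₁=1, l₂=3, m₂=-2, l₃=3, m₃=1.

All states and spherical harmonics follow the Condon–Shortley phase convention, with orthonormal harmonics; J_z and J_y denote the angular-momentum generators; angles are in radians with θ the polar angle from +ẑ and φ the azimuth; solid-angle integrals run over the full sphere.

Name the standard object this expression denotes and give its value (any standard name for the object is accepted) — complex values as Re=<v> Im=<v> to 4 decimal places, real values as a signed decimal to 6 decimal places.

Gaunt coefficient, +0.162868

This is a Gaunt coefficient — the integral of a triple product of spherical harmonics over the sphere.
m-sum 0 ✓  L=8 even ✓  1≤3≤5 ✓
Π(2lᵢ+1) = 5×7×7 = 245
triangle coeff Δ(2,3,3) = 1/3780
Σ_t [0,2]: t=0:+1/24 t=1:−1/4 t=2:+1/24 = -1/6
(3j)²=4/105 [(2 3 3; 0 0 0)], sign=+1
Σ_t [0,1]: t=0:+1/12 t=1:−1/48 = 1/16
(3j)²=1/28 [(2 3 3; 1 -2 1)], sign=+1
⇒ 4πI² = 1/3
I = (+1)√(1/3/(4π)) = 0.16286750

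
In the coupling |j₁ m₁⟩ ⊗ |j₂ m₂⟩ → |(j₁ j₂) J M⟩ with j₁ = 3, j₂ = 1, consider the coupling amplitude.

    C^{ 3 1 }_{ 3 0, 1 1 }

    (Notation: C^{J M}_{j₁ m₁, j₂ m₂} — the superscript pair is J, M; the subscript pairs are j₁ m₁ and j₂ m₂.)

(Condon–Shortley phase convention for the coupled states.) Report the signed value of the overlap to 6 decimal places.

-0.707107  (= −√(1/2))

√[7·1!5!1!/8! · 3!3!2!0!4!2!] = √(72)
  +(−1)^1/∏(1,0,2,1,3,0)! = -1/12  (running -1/12)
⟨..|..⟩ = √(72)·(-1/12) = -0.707107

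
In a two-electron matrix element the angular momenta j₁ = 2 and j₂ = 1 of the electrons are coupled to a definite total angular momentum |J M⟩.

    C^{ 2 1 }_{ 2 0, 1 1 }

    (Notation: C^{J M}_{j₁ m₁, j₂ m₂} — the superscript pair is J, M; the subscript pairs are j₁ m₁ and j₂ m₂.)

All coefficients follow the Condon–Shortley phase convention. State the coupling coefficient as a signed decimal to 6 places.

-0.707107  (= −√(1/2))

√[5·1!3!1!/6! · 2!2!2!0!3!1!] = √(2)
  +(−1)^1/∏(1,0,1,1,2,0)! = -1/2  (running -1/2)
⟨..|..⟩ = √(2)·(-1/2) = -0.707107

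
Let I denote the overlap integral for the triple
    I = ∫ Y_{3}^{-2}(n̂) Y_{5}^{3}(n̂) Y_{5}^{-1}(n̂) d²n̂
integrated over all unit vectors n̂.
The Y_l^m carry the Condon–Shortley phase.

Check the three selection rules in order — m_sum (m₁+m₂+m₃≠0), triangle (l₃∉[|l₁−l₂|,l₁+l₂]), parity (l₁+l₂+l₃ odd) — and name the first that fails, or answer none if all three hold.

parity

m₁+m₂+m₃ = -2 + 3 − 1 = 0  ✓
triangle: |3−5|=2 ≤ l₃=5 ≤ 3+5=8  ✓
parity: l₁+l₂+l₃ = 13 is odd  ✗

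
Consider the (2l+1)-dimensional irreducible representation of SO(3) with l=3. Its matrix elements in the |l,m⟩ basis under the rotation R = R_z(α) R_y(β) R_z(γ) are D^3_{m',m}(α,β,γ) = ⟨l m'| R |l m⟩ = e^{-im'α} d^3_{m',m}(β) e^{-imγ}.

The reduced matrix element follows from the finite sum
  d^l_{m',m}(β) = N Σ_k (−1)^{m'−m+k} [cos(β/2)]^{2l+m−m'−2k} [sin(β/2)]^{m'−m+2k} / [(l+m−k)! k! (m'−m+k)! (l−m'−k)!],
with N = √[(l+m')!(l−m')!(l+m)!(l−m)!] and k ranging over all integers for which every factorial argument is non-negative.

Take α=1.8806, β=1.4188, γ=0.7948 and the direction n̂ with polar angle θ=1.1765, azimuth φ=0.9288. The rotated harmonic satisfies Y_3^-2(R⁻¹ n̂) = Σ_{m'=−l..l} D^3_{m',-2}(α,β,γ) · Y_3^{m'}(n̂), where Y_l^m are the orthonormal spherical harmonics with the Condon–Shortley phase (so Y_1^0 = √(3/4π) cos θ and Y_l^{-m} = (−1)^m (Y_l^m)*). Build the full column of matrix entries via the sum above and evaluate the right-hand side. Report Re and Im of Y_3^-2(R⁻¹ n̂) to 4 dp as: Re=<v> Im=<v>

Re=0.2751 Im=-0.2809

Need the full column D^3_{m',-2} for m'=−3..3 at α=1.8806, β=1.4188, γ=0.7948.
cos(β/2)=0.758753, sin(β/2)=0.651379
d^3_{-3,-2}: single k=1 term ⇒ +0.401246;  D = +0.233980+0.325963i
d^3_{-2,-2}: k∈[0..1] ⇒ +0.190810 -0.703134 = -0.512324;  D = -0.305304+0.411419i
d^3_{-1,-2}: k∈[0..1] ⇒ -0.518006 +0.763540 = +0.245533;  D = -0.232395-0.079240i
d^3_{0,-2}: k∈[0..1] ⇒ +0.770245 -0.567669 = +0.202576;  D = -0.003809+0.202540i
d^3_{1,-2}: k∈[0..1] ⇒ -0.763540 +0.281364 = -0.482176;  D = -0.461904+0.138341i
d^3_{2,-2}: k∈[0..1] ⇒ +0.518209 -0.076384 = +0.441825;  D = -0.249766-0.364453i
d^3_{3,-2}: single k=0 term ⇒ -0.217943;  D = +0.133657-0.172148i
Y_3^{m'}(θ=1.1765,φ=0.9288) and Σ D·Y over m':
  (+0.2340+0.3260i)·(-0.3079-0.1142i)  (-0.3053+0.4114i)·(-0.0947-0.3210i)  (-0.2324-0.0792i)·(-0.0468+0.0626i)  (-0.0038+0.2025i)·(-0.3243+0.0000i)  (-0.4619+0.1383i)·(+0.0468+0.0626i)  (-0.2498-0.3645i)·(-0.0947+0.3210i)  (+0.1337-0.1721i)·(+0.3079-0.1142i)
Y_3^-2(R⁻¹ n̂) = +0.275065-0.280934i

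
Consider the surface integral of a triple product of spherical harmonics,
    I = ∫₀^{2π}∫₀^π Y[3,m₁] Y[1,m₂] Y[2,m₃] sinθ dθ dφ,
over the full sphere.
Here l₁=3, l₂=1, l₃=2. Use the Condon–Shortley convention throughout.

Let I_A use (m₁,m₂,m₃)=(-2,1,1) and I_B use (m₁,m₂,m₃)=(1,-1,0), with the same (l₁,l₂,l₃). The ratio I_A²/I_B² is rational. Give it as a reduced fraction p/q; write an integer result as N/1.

5/3

Shared (l₁,l₂,l₃)=(3,1,2): N and (l;000)² cancel in I_A²/I_B².
A: Δ = 2!·4!·0!/7! = 1/105; Racah Σ t=2..2: t=2:+1/12 = 1/12; ⇒ 3j(3 1 2; -2 1 1)² = 2/21, sgn -1
B: Δ = 2!·4!·0!/7! = 1/105; Racah Σ t=0..0: t=0:+1/8 = 1/8; ⇒ 3j(3 1 2; 1 -1 0)² = 2/35, sgn +1
I_A²/I_B² = (2/21)/(2/35) = 5/3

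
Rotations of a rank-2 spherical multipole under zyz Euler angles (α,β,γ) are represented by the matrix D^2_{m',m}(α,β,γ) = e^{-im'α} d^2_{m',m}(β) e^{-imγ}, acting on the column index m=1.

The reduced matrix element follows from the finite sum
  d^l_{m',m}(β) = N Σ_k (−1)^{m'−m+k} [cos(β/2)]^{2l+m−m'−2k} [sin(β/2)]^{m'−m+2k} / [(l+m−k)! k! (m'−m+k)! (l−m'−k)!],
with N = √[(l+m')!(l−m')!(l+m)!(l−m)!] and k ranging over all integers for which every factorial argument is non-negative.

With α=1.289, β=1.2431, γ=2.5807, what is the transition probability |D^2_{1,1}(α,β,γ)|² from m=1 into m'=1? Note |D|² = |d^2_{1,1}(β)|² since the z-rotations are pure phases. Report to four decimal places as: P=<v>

P=0.0554

D^2_{1,1}(1.2890,1.2431,2.5807) = e^{-i·1·1.2890}·d^2_{1,1}(1.2431)·e^{-i·1·2.5807}. Compute d first:
c=cos(1.243100/2)=0.812977, s=sin(1.243100/2)=0.582296; N=√[6·1·6·1]=6.000000
k: max(0,(1)−(1))=0 … min(2+(1),2−(1))=1
  k=0: (−1)^0·6.0000/(6)·0.8130^4·0.5823^0 = +0.436830
  k=1: (−1)^1·6.0000/(2)·0.8130^2·0.5823^2 = -0.672303
d^2_{1,1}(1.2431) = +0.436830 -0.672303 = -0.235473
|D^2_{1,1}|² = |d^2_{1,1}(β)|² = (-0.235473)² = 0.055448 (the z-rotation phases have unit modulus)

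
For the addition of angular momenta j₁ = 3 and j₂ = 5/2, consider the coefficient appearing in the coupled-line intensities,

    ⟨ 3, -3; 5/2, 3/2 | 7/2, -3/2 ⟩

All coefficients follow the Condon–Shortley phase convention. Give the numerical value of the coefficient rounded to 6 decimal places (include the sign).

+0.534522  (= +√(2/7))

triangle: 2!*4!*3!/10! = 288/3628800
(j±m)!: 0!*6!*4!*1!*2!*5! = 4147200
prefactor² = (2J+1)*Δ*N² = 18432/7
  k=2: +1/(2!*0!*4!*2!*0!*1!) = 1/96
Σ = 1/96  ⇒  CG² = 18432/7*(1/96)² = 2/7
CG = +√(2/7) = +0.534522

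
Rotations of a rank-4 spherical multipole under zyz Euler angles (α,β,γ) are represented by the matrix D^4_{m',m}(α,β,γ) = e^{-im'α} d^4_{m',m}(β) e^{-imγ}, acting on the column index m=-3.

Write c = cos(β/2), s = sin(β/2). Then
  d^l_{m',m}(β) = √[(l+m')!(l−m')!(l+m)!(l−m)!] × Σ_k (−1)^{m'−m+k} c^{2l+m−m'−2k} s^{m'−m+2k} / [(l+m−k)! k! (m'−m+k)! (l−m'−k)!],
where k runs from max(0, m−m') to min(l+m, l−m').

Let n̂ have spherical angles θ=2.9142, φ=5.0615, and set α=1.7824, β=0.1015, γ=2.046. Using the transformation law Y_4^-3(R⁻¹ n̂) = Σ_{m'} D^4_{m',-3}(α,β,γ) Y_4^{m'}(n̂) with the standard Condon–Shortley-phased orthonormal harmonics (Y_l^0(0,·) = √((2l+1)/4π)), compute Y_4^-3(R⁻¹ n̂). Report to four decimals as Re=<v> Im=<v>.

Re=0.0016 Im=-0.0020

Need the full column D^4_{m',-3} for m'=−4..4 at α=1.7824, β=0.1015, γ=2.0460.
cos(β/2)=0.998712, sin(β/2)=0.050728
d^4_{-4,-3}: single k=1 term ⇒ +0.142193;  D = +0.108642+0.091737i
d^4_{-3,-3}: k∈[0..1] ⇒ +0.989746 -0.017875 = +0.971871;  D = +0.457067-0.857685i
d^4_{-2,-3}: k∈[0..1] ⇒ -0.188104 +0.001456 = -0.186648;  D = +0.179480+0.051226i
d^4_{-1,-3}: k∈[0..1] ⇒ +0.020268 -0.000087 = +0.020181;  D = -0.001339+0.020136i
d^4_{0,-3}: k∈[0..1] ⇒ -0.001535 +0.000004 = -0.001531;  D = -0.001515+0.000221i
d^4_{1,-3}: k∈[0..1] ⇒ +0.000087 -0.000000 = +0.000087;  D = -0.000030-0.000082i
d^4_{2,-3}: k∈[0..1] ⇒ -0.000004 +0.000000 = -0.000004;  D = +0.000003-0.000002i
d^4_{3,-3}: k∈[0..1] ⇒ +0.000000 -0.000000 = +0.000000;  D = +0.000000+0.000000i
d^4_{4,-3}: single k=0 term ⇒ -0.000000;  D = -0.000000+0.000000i
Y_4^{m'}(θ=2.9142,φ=5.0615) and Σ D·Y over m':
  (+0.1086+0.0917i)·(+0.0002-0.0011i)  (+0.4571-0.8577i)·(+0.0121+0.0070i)  (+0.1795+0.0512i)·(-0.0735+0.0617i)  (-0.0013+0.0201i)·(-0.1295-0.3558i)  (-0.0015+0.0002i)·(+0.6408+0.0000i)  (-0.0000-0.0001i)·(+0.1295-0.3558i)  (+0.0000-0.0000i)·(-0.0735-0.0617i)  (+0.0000+0.0000i)·(-0.0121+0.0070i)  (-0.0000+0.0000i)·(+0.0002+0.0011i)
Y_4^-3(R⁻¹ n̂) = +0.001628-0.001973i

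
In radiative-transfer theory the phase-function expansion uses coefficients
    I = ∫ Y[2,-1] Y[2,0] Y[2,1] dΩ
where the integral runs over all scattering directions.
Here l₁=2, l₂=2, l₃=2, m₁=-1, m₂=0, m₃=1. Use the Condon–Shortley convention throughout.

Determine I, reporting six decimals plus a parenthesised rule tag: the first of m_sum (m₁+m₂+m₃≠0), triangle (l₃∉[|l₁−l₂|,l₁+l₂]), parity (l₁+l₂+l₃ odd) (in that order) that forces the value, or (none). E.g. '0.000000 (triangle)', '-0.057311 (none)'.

-0.090112 (none)

Rules hold: Σm=0, L=6 even, 0≤2≤4.
N = 5·5·5 = 125
Δ = 2!·2!·2!/7! = 1/630
Racah Σ t=0..2: t=0:+1/8 t=1:−1/1 t=2:+1/8 = -3/4
⇒ 3j(2 2 2; 0 0 0)² = 2/35, sgn -1
Racah Σ t=1..2: t=1:−1/2 t=2:+1/4 = -1/4
⇒ 3j(2 2 2; -1 0 1)² = 1/70, sgn +1
4πI² = N·(3j₀)²·(3jₘ)² = 5/49
I = -1·√(0.102041/4π) = -0.09011188
No selection rule forces the value: the integral is nonzero (none).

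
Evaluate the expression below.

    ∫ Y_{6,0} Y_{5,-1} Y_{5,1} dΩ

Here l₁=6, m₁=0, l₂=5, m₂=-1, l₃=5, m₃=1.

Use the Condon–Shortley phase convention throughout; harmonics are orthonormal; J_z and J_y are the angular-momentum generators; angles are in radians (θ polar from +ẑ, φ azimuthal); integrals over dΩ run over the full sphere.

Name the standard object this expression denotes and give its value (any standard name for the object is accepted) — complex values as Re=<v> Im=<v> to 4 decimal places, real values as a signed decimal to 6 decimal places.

This is a Gaunt coefficient — the integral of a triple product of spherical harmonics over the sphere.
Rules hold: Σm=0, L=16 even, 1≤5≤11.
N = 13·11·11 = 1573
Δ = 6!·6!·4!/17! = 1/28588560
Racah Σ t=1..5: t=1:−1/345600 t=2:+1/13824 t=3:−1/5184 t=4:+1/13824 t=5:−1/345600 = -7/129600
⇒ 3j(6 5 5; 0 0 0)² = 80/7293, sgn +1
Racah Σ t=0..4: t=0:+1/12441600 t=1:−1/86400 t=2:+1/9216 t=3:−1/7776 t=4:+1/55296 = -7/518400
⇒ 3j(6 5 5; 0 -1 1)² = 12/12155, sgn -1
4πI² = N·(3j₀)²·(3jₘ)² = 64/3757
I = -1·√(0.0170349/4π) = -0.03681836

Gaunt coefficient, -0.036818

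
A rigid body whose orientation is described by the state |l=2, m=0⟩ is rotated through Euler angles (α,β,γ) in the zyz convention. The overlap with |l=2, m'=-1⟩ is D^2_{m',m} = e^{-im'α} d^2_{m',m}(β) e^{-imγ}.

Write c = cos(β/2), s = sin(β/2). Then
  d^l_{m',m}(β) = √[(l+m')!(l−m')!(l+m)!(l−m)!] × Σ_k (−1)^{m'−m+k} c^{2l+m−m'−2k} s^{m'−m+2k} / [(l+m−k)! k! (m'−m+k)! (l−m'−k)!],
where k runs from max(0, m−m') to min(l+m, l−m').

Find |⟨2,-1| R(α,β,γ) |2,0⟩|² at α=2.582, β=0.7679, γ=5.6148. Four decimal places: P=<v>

P=0.3745

First d^2_{-1,0}(β=0.7679), then the phase factors e^{-i(-1)α} and e^{-i(0)γ}:
Half-angle: c=0.927192, s=0.374586. N=√(1·6·2·2)=4.898979
Admissible k: 1..2 (factorial args all ≥0)
  k=1: (−1)^0·4.8990/(2)·0.9272^3·0.3746^1 = +0.731369
  k=2: (−1)^1·4.8990/(2)·0.9272^1·0.3746^3 = -0.119371
d^2_{-1,0}(0.7679) = +0.731369 -0.119371 = +0.611997
|D^2_{-1,0}|² = |d^2_{-1,0}(β)|² = (+0.611997)² = 0.374541 (the z-rotation phases have unit modulus)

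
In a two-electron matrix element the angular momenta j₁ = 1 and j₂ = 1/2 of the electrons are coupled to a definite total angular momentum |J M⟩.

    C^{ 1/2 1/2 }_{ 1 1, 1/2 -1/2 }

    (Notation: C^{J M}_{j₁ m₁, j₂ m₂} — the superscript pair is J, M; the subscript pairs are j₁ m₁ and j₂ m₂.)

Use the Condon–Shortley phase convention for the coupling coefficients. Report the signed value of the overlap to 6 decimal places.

+√(2/3) ≈ +0.816497

√[2·1!1!0!/3! · 2!0!0!1!1!0!] = √(2/3)
  +(−1)^0/∏(0,1,0,0,1,0)! = 1  (running 1)
⟨..|..⟩ = √(2/3)·(1) = +0.816497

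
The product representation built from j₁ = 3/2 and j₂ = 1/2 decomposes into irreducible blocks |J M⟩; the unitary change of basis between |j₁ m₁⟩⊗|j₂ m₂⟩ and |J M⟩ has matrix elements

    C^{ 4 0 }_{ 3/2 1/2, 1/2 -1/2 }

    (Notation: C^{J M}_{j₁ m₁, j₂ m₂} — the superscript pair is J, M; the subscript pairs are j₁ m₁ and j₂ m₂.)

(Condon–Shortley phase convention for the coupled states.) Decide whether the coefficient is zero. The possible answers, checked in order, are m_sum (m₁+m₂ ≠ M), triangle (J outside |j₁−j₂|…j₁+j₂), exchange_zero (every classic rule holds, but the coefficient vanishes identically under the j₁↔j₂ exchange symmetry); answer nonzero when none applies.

m-sum: m₁+m₂ = 1/2+(-1/2) = 0, M = 0  ✓
triangle: need |j₁−j₂| ≤ J ≤ j₁+j₂, i.e. J ∈ [1, 2]; J = 4 is outside ✗ ⇒ coefficient is 0

triangle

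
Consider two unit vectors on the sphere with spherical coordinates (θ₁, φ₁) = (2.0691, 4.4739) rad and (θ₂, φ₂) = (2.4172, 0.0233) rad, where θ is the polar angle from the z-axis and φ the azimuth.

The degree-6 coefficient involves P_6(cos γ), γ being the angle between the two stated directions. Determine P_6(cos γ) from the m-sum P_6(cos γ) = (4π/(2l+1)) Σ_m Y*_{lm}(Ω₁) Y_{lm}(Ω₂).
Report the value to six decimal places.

-0.065748

Addition theorem: P_6(cos γ) = (4π/13) Σ_m Y*_{lm}(Ω₁) Y_{lm}(Ω₂), m = −6…6:
  term(m=-6) = (-0.000001, 0.009078)   from Y*(Ω₁)=(-0.030935, 0.219735), Y(Ω₂)=(0.040513, -0.005701)
  term(m=-5) = (-0.064704, -0.017341)   from Y*(Ω₁)=(0.388665, 0.154495), Y(Ω₂)=(-0.159077, 0.018617)
  term(m=-4) = (0.057143, -0.098964)   from Y*(Ω₁)=(0.185855, -0.262081), Y(Ω₂)=(0.354136, -0.033101)
  term(m=-3) = (-0.032715, -0.032717)   from Y*(Ω₁)=(0.067453, 0.077615), Y(Ω₂)=(-0.448843, 0.031425)
  term(m=-2) = (0.055590, -0.032094)   from Y*(Ω₁)=(0.310267, -0.160339), Y(Ω₂)=(0.183594, -0.008562)
  term(m=-1) = (-0.001731, -0.006459)   from Y*(Ω₁)=(-0.005346, -0.021990), Y(Ω₂)=(0.295406, -0.006884)
  term(m=+0) = (-0.095184, 0.000000)   from Y*(Ω₁)=(0.337031, -0.000000), Y(Ω₂)=(-0.282418, 0.000000)
  term(m=+1) = (-0.001731, 0.006459)   from Y*(Ω₁)=(0.005346, -0.021990), Y(Ω₂)=(-0.295406, -0.006884)
  term(m=+2) = (0.055590, 0.032094)   from Y*(Ω₁)=(0.310267, 0.160339), Y(Ω₂)=(0.183594, 0.008562)
  term(m=+3) = (-0.032715, 0.032717)   from Y*(Ω₁)=(-0.067453, 0.077615), Y(Ω₂)=(0.448843, 0.031425)
  term(m=+4) = (0.057143, 0.098964)   from Y*(Ω₁)=(0.185855, 0.262081), Y(Ω₂)=(0.354136, 0.033101)
  term(m=+5) = (-0.064704, 0.017341)   from Y*(Ω₁)=(-0.388665, 0.154495), Y(Ω₂)=(0.159077, 0.018617)
  term(m=+6) = (-0.000001, -0.009078)   from Y*(Ω₁)=(-0.030935, -0.219735), Y(Ω₂)=(0.040513, 0.005701)
Σ over m = (-0.068017, -0.000000); ×(4π/13) → (-0.065748, -0.000000). Real part: -0.065748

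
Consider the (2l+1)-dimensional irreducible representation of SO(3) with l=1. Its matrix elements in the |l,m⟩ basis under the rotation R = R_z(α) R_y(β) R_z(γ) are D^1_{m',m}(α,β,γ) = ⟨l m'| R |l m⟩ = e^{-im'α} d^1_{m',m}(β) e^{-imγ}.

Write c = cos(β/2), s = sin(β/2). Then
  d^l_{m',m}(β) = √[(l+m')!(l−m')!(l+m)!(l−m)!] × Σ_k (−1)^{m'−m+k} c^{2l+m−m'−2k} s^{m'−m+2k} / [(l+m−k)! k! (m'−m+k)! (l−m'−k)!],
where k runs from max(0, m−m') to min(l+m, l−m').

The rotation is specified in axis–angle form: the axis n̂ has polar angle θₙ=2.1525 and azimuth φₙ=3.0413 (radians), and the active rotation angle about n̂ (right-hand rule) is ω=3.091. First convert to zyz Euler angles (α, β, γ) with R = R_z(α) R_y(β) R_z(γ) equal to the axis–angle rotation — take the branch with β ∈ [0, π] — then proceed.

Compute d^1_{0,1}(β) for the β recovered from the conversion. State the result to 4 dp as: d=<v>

d=0.6495

Axis–angle → zyz. n̂ = (sinθₙcosφₙ, sinθₙsinφₙ, cosθₙ) = (-0.831329, +0.083657, -0.549448), ω = 3.0910.
R = I cosω + sinω [n̂]ₓ + (1−cosω) n̂n̂ᵀ gives
  R = [+0.382612, -0.111218, +0.917191; -0.166790, -0.984732, -0.049830; +0.908730, -0.133913, -0.395320]
β = atan2(√(R₁₃²+R₂₃²), R₃₃) = 1.977213; α = atan2(R₂₃, R₁₃) mod 2π = 6.228909; γ = atan2(R₃₂, −R₃₁) mod 2π = 3.287902
d^1_{0,1}(β=1.9772) via the finite sum:
Half-angle: c=0.549854, s=0.835260. N=√(1·1·2·1)=1.414214
k∈{1} keeps every argument non-negative
  k=1: (−1)^0·1.4142/(1)·0.5499^1·0.8353^1 = +0.649508
d^1_{0,1}(1.9772) = +0.649508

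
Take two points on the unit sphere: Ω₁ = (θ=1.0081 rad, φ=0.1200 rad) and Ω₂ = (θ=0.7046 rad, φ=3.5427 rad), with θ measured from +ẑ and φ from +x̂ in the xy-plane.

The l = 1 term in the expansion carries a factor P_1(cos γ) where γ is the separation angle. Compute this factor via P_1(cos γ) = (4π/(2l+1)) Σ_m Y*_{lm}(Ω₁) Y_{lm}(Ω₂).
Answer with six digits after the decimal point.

Term-by-term m-sum for l=1 (normalisation 4π/3 = 4.188790):
  m=-1: Y*=(0.290124, 0.034983)  Y=(-0.206025, 0.087375)  product (-0.062829, 0.018142)
  m=+0: Y*=(0.260654, -0.000000)  Y=(0.372252, 0.000000)  product (0.097029, 0.000000)
  m=+1: Y*=(-0.290124, 0.034983)  Y=(0.206025, 0.087375)  product (-0.062829, -0.018142)
Σ over m = (-0.028630, 0.000000); ×(4π/3) → (-0.119924, 0.000000). Real part: -0.119924

-0.119924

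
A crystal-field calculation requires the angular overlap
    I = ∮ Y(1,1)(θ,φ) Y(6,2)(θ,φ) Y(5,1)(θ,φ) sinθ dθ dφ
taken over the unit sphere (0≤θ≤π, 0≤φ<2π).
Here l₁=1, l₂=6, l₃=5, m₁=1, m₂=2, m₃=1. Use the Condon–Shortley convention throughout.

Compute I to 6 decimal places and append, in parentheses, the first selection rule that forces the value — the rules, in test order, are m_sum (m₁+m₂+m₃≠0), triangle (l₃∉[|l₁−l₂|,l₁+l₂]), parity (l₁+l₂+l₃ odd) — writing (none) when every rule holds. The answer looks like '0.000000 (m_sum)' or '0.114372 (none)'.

1 + 2 + 1 = 4 ≠ 0: azimuthal integral kills it; I = 0

0.000000 (m_sum)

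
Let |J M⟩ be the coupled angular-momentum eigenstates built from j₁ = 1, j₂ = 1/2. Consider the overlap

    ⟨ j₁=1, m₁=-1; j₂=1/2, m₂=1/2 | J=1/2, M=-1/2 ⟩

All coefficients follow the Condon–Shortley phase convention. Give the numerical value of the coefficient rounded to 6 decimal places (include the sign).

triangle: 1!·1!·0!/3! = 1/6
(j±m)!: 0!·2!·1!·0!·0!·1! = 2
prefactor² = (2J+1)·Δ·N² = 2/3
  k=1: −1/(1!·0!·1!·0!·0!·0!) = -1
Σ = -1  ⇒  CG² = 2/3·(-1)² = 2/3
CG = −√(2/3) = -0.816497

-0.816497  (= −√(2/3))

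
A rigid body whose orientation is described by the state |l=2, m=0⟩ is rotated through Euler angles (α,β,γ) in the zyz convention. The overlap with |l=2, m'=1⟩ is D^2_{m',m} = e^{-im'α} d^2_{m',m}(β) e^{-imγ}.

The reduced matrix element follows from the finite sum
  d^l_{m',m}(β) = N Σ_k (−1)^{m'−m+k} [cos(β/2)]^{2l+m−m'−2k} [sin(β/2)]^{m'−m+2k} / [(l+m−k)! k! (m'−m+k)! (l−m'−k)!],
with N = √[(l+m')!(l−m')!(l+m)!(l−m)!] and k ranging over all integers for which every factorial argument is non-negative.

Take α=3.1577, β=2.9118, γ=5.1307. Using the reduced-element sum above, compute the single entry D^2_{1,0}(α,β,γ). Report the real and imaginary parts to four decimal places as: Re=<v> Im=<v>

First d^2_{1,0}(β=2.9118), then the phase factors e^{-i(1)α} and e^{-i(0)γ}:
c=cos(2.911800/2)=0.114644, s=sin(2.911800/2)=0.993407; N=√[6·1·2·2]=4.898979
Admissible k: 0..1 (factorial args all ≥0)
  k=0: (−1)^1·4.8990/(2)·0.1146^3·0.9934^1 = -0.003667
  k=1: (−1)^2·4.8990/(2)·0.1146^1·0.9934^3 = +0.275301
d^2_{1,0}(2.9118) = -0.003667 +0.275301 = +0.271634
D = (-0.999870+0.016107i)·(+0.271634)·(+1.000000+0.000000i) = -0.271599+0.004375i

Re=-0.2716 Im=0.0044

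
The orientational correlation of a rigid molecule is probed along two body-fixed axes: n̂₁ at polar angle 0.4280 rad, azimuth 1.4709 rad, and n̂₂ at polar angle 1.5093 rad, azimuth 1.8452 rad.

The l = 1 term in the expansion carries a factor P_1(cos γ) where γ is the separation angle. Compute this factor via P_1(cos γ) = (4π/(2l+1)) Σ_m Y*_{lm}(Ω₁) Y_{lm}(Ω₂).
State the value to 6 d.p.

0.441499

Summing Y*_{l m}(θ₁,φ₁)·Y_{l m}(θ₂,φ₂) over m ∈ [−1, 1]; prefactor 4π/(2·1+1) = 4.188790:
  m=-1: (0.014301, 0.142683) × (-0.093443, -0.331940) = (0.046026, -0.018080)  (running Σ = (0.046026, -0.018080))
  m=0: (0.444529, -0.000000) × (0.030028, 0.000000) = (0.013348, 0.000000)  (running Σ = (0.059374, -0.018080))
  m=1: (-0.014301, 0.142683) × (0.093443, -0.331940) = (0.046026, 0.018080)  (running Σ = (0.105400, 0.000000))
Accumulated sum (0.105400, 0.000000); after 4π/(2l+1) scaling, (0.441499, 0.000000) ⇒ P_1 = 0.441499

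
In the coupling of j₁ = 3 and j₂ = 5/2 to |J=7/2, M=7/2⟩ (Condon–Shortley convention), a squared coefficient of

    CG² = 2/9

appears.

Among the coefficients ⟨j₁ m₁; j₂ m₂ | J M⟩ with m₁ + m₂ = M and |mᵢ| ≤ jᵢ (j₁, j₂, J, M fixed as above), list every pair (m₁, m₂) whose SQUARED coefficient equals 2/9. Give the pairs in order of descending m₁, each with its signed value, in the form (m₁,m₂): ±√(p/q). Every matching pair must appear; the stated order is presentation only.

(1,5/2): +√(2/9)

Admissible pairs with m₁+m₂ = M = 7/2: (1,5/2), (2,3/2), (3,1/2)
  (m₁,m₂)=(3,1/2): CG² = 1/3, CG = +√(1/3)
  (m₁,m₂)=(2,3/2): CG² = 4/9, CG = −√(4/9)
  (m₁,m₂)=(1,5/2): CG² = 2/9, CG = +√(2/9)   ← matches the target
Pairs with CG² = 2/9: (1,5/2): +√(2/9)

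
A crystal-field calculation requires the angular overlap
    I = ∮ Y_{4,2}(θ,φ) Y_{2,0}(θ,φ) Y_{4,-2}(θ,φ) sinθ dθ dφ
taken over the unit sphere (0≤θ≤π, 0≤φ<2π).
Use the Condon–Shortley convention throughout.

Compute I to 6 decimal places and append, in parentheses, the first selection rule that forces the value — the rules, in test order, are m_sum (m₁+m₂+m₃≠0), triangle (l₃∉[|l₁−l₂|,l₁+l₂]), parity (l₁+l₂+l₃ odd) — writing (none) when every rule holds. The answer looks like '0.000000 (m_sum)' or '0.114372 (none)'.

Checks pass: Σm=0; 10 even; l₃=4∈[2,6].
(2·4+1)(2·2+1)(2·4+1) = 405
Δ: 2! 6! 2! / 11! → 1/13860
sum: t=0:+1/192 t=1:−1/36 t=2:+1/192 = -5/288
3j²(4 2 4; 0 0 0) = Δ·Π!·Σ² = 20/693  (sign -1)
sum: t=0:+1/192 t=1:−1/120 t=2:+1/2880 = -1/360
3j²(4 2 4; 2 0 -2) = Δ·Π!·Σ² = 16/3465  (sign -1)
combine: 4πI² = 405·20/693·16/3465 = 320/5929
take √, sign +1: I = 0.06553591
No selection rule forces the value: the integral is nonzero (none).

0.065536 (none)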